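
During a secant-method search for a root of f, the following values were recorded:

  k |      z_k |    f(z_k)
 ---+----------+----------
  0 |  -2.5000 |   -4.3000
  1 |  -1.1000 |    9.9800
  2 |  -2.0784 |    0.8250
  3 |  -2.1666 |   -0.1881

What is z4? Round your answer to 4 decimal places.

z4 = -2.1666 − (-0.1881)·(-2.1666 − (-2.0784)) / (-0.1881 − 0.8250)
   = -2.1666 − (0.016590)/(-1.013100) = -2.150224

-2.1502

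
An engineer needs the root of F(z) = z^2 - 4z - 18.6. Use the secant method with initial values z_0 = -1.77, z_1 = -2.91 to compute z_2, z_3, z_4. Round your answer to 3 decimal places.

-2.736, -2.754, -2.754

F(-1.77) = -8.38710, F(-2.91) = 1.50810
z_2 = -2.91000 − 1.50810·(-2.91000 − (-1.77000)) / (1.50810 − (-8.38710)) = -2.91000 − (-1.71923)/(9.89520) = -2.73626
F(-2.73626) = -0.16788
z_3 = -2.73626 − (-0.16788)·(-2.73626 − (-2.91000)) / (-0.16788 − 1.50810) = -2.73626 − (-0.02917)/(-1.67598) = -2.75366
F(-2.75366) = -0.00272
z_4 = -2.75366 − (-0.00272)·(-2.75366 − (-2.73626)) / (-0.00272 − (-0.16788)) = -2.75366 − (0.00005)/(0.16516) = -2.75395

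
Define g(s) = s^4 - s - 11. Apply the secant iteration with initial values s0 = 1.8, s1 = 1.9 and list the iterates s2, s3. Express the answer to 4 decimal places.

1.8946, 1.8950

g(1.8) = -2.302400, g(1.9) = 0.132100
s2 = 1.900000 − 0.132100·(1.900000 − 1.800000) / (0.132100 − (-2.302400)) = 1.900000 − (0.013210)/(2.434500) = 1.894574
g(1.894574) = -0.010710
s3 = 1.894574 − (-0.010710)·(1.894574 − 1.900000) / (-0.010710 − 0.132100) = 1.894574 − (0.000058)/(-0.142810) = 1.894981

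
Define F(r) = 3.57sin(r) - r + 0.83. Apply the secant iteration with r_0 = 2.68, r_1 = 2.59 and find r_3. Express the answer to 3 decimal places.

F(2.68) = -0.26001, F(2.59) = 0.11084
r_2 = 2.59000 − 0.11084·(2.59000 − 2.68000) / (0.11084 − (-0.26001)) = 2.59000 − (-0.00998)/(0.37085) = 2.61690
F(2.61690) = 0.00149
r_3 = 2.61690 − 0.00149·(2.61690 − 2.59000) / (0.00149 − 0.11084) = 2.61690 − (0.00004)/(-0.10935) = 2.61726

2.617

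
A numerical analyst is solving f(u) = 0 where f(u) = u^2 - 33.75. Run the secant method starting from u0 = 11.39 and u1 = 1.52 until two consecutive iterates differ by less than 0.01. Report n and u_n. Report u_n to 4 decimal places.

f(11.39) = 95.982100, f(1.52) = -31.439600
u2 = 1.520000 − (-31.439600)·(-9.870000)/(-127.421700) = 3.955290;  |Δ| = 2.435290
f(3.955290) = -18.105677
u3 = 3.955290 − (-18.105677)·(2.435290)/(13.333923) = 7.262088;  |Δ| = 3.306798
f(7.262088) = 18.987923
u4 = 7.262088 − 18.987923·(3.306798)/(37.093600) = 5.569364;  |Δ| = 1.692724
f(5.569364) = -2.732181
u5 = 5.569364 − (-2.732181)·(-1.692724)/(-21.720104) = 5.782293;  |Δ| = 0.212928
f(5.782293) = -0.315091
u6 = 5.782293 − (-0.315091)·(0.212928)/(2.417091) = 5.810050;  |Δ| = 0.027757
f(5.810050) = 0.006681
u7 = 5.810050 − 0.006681·(0.027757)/(0.321771) = 5.809474;  |Δ| = 0.000576
|u7 − u6| = 0.000576 < 0.01

n = 7, u_n = 5.8095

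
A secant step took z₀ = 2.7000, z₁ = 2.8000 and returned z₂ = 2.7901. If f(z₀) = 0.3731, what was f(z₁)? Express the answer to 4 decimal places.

The secant line through (2.7000, 0.3731) and (2.8000, f(z₁)) crosses zero at z₂ = 2.7901.
So (2.7000, 0.3731), (2.8000, f(z₁)), (2.7901, 0) are collinear:
f(z₁) = 0.3731 · (2.8000 − 2.7901) / (2.7000 − 2.7901) = 0.3731 · (0.009900)/(-0.090100) = -0.040995

-0.0410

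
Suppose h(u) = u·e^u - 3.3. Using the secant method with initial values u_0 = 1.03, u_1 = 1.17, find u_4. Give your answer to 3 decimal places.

1.099

h(1.03) = -0.41490, h(1.17) = 0.46973
u_2 = 1.17000 − 0.46973·(1.17000 − 1.03000) / (0.46973 − (-0.41490)) = 1.17000 − (0.06576)/(0.88463) = 1.09566
h(1.09566) = -0.02270
u_3 = 1.09566 − (-0.02270)·(1.09566 − 1.17000) / (-0.02270 − 0.46973) = 1.09566 − (0.00169)/(-0.49243) = 1.09909
h(1.09909) = -0.00116
u_4 = 1.09909 − (-0.00116)·(1.09909 − 1.09566) / (-0.00116 − (-0.02270)) = 1.09909 − (0.00000)/(0.02154) = 1.09927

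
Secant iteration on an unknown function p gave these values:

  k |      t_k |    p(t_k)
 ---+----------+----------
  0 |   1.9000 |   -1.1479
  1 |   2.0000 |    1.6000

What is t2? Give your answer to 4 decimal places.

1.9418

t2 = 2.0000 − 1.6000·(2.0000 − 1.9000) / (1.6000 − (-1.1479))
   = 2.0000 − (0.160000)/(2.747900) = 1.941774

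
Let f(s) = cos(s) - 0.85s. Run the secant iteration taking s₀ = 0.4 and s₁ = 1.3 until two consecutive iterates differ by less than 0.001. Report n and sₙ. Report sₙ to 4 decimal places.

n = 5, sₙ = 0.8106

f(0.4) = 0.581061, f(1.3) = -0.837501
s₂ = 1.300000 − (-0.837501)·(0.900000)/(-1.418562) = 0.768651;  |Δ| = 0.531349
f(0.768651) = 0.065495
s₃ = 0.768651 − 0.065495·(-0.531349)/(0.902996) = 0.807191;  |Δ| = 0.038539
f(0.807191) = 0.005419
s₄ = 0.807191 − 0.005419·(0.038539)/(-0.060077) = 0.810667;  |Δ| = 0.003476
f(0.810667) = -0.000051
s₅ = 0.810667 − (-0.000051)·(0.003476)/(-0.005470) = 0.810634;  |Δ| = 0.000032
|s₅ − s₄| = 0.000032 < 0.001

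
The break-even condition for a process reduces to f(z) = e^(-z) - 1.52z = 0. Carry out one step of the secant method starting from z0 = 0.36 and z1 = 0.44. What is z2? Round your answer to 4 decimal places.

0.4287

f(0.36) = 0.150476, f(0.44) = -0.024764
z2 = 0.440000 − (-0.024764)·(0.440000 − 0.360000) / (-0.024764 − 0.150476) = 0.440000 − (-0.001981)/(-0.175240) = 0.428695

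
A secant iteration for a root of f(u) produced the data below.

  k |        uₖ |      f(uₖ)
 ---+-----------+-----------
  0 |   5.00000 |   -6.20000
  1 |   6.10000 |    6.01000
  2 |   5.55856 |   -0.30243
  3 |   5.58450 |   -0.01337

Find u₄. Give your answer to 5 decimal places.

5.58570

u₄ = 5.58450 − (-0.01337)·(5.58450 − 5.55856) / (-0.01337 − (-0.30243))
   = 5.58450 − (-0.0003468)/(0.2890600) = 5.5856998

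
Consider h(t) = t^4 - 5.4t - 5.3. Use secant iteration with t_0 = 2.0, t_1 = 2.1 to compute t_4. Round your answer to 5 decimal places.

2.00375

h(2.0) = -0.1000000, h(2.1) = 2.8081000
t_2 = 2.1000000 − 2.8081000·(2.1000000 − 2.0000000) / (2.8081000 − (-0.1000000)) = 2.1000000 − (0.2808100)/(2.9081000) = 2.0034387
h(2.0034387) = -0.0082472
t_3 = 2.0034387 − (-0.0082472)·(2.0034387 − 2.1000000) / (-0.0082472 − 2.8081000) = 2.0034387 − (0.0007964)/(-2.8163472) = 2.0037214
h(2.0037214) = -0.0006770
t_4 = 2.0037214 − (-0.0006770)·(2.0037214 − 2.0034387) / (-0.0006770 − (-0.0082472)) = 2.0037214 − (-0.0000002)/(0.0075702) = 2.0037467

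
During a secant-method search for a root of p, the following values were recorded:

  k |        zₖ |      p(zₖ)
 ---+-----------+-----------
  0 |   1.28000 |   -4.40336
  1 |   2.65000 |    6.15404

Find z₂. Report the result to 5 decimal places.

z₂ = 2.65000 − 6.15404·(2.65000 − 1.28000) / (6.15404 − (-4.40336))
   = 2.65000 − (8.4310348)/(10.5574000) = 1.8514099

1.85141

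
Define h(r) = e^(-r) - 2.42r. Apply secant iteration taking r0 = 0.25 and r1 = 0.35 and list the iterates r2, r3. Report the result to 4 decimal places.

0.3050, 0.3047

h(0.25) = 0.173801, h(0.35) = -0.142312
r2 = 0.350000 − (-0.142312)·(0.350000 − 0.250000) / (-0.142312 − 0.173801) = 0.350000 − (-0.014231)/(-0.316113) = 0.304981
h(0.304981) = -0.000916
r3 = 0.304981 − (-0.000916)·(0.304981 − 0.350000) / (-0.000916 − (-0.142312)) = 0.304981 − (0.000041)/(0.141396) = 0.304689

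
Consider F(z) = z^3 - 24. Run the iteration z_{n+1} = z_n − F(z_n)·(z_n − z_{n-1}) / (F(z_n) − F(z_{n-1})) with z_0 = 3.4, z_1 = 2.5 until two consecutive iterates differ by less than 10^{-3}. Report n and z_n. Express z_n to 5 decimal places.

F(3.4) = 15.3040000, F(2.5) = -8.3750000
z_2 = 2.5000000 − (-8.3750000)·(-0.9000000)/(-23.6790000) = 2.8183200;  |Δ| = 0.3183200
F(2.8183200) = -1.6142875
z_3 = 2.8183200 − (-1.6142875)·(0.3183200)/(6.7607125) = 2.8943268;  |Δ| = 0.0760068
F(2.8943268) = 0.2461455
z_4 = 2.8943268 − 0.2461455·(0.0760068)/(1.8604330) = 2.8842707;  |Δ| = 0.0100561
F(2.8842707) = -0.0057015
z_5 = 2.8842707 − (-0.0057015)·(-0.0100561)/(-0.2518470) = 2.8844984;  |Δ| = 0.0002277
|z_5 − z_4| = 0.0002277 < 10^{-3}

n = 5, z_n = 2.88450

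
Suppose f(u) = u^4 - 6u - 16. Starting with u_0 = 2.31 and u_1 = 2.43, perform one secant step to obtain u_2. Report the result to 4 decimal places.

2.3393

f(2.31) = -1.386037, f(2.43) = 4.287844
u_2 = 2.430000 − 4.287844·(2.430000 − 2.310000) / (4.287844 − (-1.386037)) = 2.430000 − (0.514541)/(5.673881) = 2.339314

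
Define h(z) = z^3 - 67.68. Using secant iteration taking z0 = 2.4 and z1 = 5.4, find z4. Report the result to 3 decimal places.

h(2.4) = -53.85600, h(5.4) = 89.78400
z2 = 5.40000 − 89.78400·(5.40000 − 2.40000) / (89.78400 − (-53.85600)) = 5.40000 − (269.35200)/(143.64000) = 3.52481
h(3.52481) = -23.88668
z3 = 3.52481 − (-23.88668)·(3.52481 − 5.40000) / (-23.88668 − 89.78400) = 3.52481 − (44.79201)/(-113.67068) = 3.91886
h(3.91886) = -7.49612
z4 = 3.91886 − (-7.49612)·(3.91886 − 3.52481) / (-7.49612 − (-23.88668)) = 3.91886 − (-2.95385)/(16.39056) = 4.09908

4.099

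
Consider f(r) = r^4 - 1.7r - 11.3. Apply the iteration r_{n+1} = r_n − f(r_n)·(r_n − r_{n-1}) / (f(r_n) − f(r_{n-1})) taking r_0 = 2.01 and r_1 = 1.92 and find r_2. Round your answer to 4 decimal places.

f(2.01) = 1.605408, f(1.92) = -0.974455
r_2 = 1.920000 − (-0.974455)·(1.920000 − 2.010000) / (-0.974455 − 1.605408) = 1.920000 − (0.087701)/(-2.579863) = 1.953994

1.9540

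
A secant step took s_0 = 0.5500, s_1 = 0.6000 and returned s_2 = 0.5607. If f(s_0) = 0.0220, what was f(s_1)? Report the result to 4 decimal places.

The secant line through (0.5500, 0.0220) and (0.6000, f(s_1)) crosses zero at s_2 = 0.5607.
So (0.5500, 0.0220), (0.6000, f(s_1)), (0.5607, 0) are collinear:
f(s_1) = 0.0220 · (0.6000 − 0.5607) / (0.5500 − 0.5607) = 0.0220 · (0.039300)/(-0.010700) = -0.080804

-0.0808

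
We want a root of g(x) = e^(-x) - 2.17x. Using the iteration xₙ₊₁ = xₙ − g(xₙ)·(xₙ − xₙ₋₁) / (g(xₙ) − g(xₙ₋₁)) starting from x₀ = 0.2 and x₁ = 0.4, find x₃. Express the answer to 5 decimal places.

0.33097

g(0.2) = 0.3847308, g(0.4) = -0.1976800
x₂ = 0.4000000 − (-0.1976800)·(0.4000000 − 0.2000000) / (-0.1976800 − 0.3847308) = 0.4000000 − (-0.0395360)/(-0.5824107) = 0.3321166
g(0.3321166) = -0.0032895
x₃ = 0.3321166 − (-0.0032895)·(0.3321166 − 0.4000000) / (-0.0032895 − (-0.1976800)) = 0.3321166 − (0.0002233)/(0.1943905) = 0.3309679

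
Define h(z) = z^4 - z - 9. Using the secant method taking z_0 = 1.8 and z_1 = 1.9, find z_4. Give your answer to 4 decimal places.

h(1.8) = -0.302400, h(1.9) = 2.132100
z_2 = 1.900000 − 2.132100·(1.900000 − 1.800000) / (2.132100 − (-0.302400)) = 1.900000 − (0.213210)/(2.434500) = 1.812421
h(1.812421) = -0.022041
z_3 = 1.812421 − (-0.022041)·(1.812421 − 1.900000) / (-0.022041 − 2.132100) = 1.812421 − (0.001930)/(-2.154141) = 1.813318
h(1.813318) = -0.001581
z_4 = 1.813318 − (-0.001581)·(1.813318 − 1.812421) / (-0.001581 − (-0.022041)) = 1.813318 − (-0.000001)/(0.020459) = 1.813387

1.8134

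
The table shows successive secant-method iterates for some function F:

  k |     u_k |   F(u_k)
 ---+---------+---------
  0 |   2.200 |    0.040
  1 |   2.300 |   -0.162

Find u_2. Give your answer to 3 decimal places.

2.220

u_2 = 2.300 − (-0.162)·(2.300 − 2.200) / (-0.162 − 0.040)
   = 2.300 − (-0.01620)/(-0.20200) = 2.21980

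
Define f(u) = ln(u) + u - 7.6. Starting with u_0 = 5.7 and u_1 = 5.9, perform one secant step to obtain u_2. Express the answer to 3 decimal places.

f(5.7) = -0.15953, f(5.9) = 0.07495
u_2 = 5.90000 − 0.07495·(5.90000 − 5.70000) / (0.07495 − (-0.15953)) = 5.90000 − (0.01499)/(0.23449) = 5.83607

5.836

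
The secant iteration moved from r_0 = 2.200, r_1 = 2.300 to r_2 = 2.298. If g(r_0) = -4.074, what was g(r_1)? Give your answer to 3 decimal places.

0.083

The secant line through (2.200, -4.074) and (2.300, g(r_1)) crosses zero at r_2 = 2.298.
So (2.200, -4.074), (2.300, g(r_1)), (2.298, 0) are collinear:
g(r_1) = -4.074 · (2.300 − 2.298) / (2.200 − 2.298) = -4.074 · (0.00200)/(-0.09800) = 0.08314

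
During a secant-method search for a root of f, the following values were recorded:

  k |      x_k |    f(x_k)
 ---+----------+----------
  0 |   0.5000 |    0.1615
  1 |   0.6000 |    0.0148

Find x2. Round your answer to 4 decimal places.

x2 = 0.6000 − 0.0148·(0.6000 − 0.5000) / (0.0148 − 0.1615)
   = 0.6000 − (0.001480)/(-0.146700) = 0.610089

0.6101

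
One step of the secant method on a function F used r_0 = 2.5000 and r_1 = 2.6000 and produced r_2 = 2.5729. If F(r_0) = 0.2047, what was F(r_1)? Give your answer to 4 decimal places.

The secant line through (2.5000, 0.2047) and (2.6000, F(r_1)) crosses zero at r_2 = 2.5729.
So (2.5000, 0.2047), (2.6000, F(r_1)), (2.5729, 0) are collinear:
F(r_1) = 0.2047 · (2.6000 − 2.5729) / (2.5000 − 2.5729) = 0.2047 · (0.027100)/(-0.072900) = -0.076096

-0.0761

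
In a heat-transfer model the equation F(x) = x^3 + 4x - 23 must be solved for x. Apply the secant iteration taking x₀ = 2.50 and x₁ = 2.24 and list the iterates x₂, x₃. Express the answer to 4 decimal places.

2.3742, 2.3802

F(2.50) = 2.625000, F(2.24) = -2.800576
x₂ = 2.240000 − (-2.800576)·(2.240000 − 2.500000) / (-2.800576 − 2.625000) = 2.240000 − (0.728150)/(-5.425576) = 2.374207
F(2.374207) = -0.120104
x₃ = 2.374207 − (-0.120104)·(2.374207 − 2.240000) / (-0.120104 − (-2.800576)) = 2.374207 − (-0.016119)/(2.680472) = 2.380220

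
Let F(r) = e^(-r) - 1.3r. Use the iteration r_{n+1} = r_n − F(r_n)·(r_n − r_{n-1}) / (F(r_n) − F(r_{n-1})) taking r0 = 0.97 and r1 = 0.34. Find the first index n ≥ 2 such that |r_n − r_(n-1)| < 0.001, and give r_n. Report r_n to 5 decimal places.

F(0.97) = -0.8819170, F(0.34) = 0.2697703
r2 = 0.3400000 − 0.2697703·(-0.6300000)/(1.1516873) = 0.4875707;  |Δ| = 0.1475707
F(0.4875707) = -0.0197255
r3 = 0.4875707 − (-0.0197255)·(0.1475707)/(-0.2894958) = 0.4775156;  |Δ| = 0.0100551
F(0.4775156) = -0.0004477
r4 = 0.4775156 − (-0.0004477)·(-0.0100551)/(0.0192777) = 0.4772821;  |Δ| = 0.0002335
|r4 − r3| = 0.0002335 < 0.001

n = 4, r_n = 0.47728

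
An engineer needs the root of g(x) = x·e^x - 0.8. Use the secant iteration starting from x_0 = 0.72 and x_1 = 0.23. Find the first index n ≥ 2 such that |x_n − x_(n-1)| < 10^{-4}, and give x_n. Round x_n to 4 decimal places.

g(0.72) = 0.679192, g(0.23) = -0.510522
x_2 = 0.230000 − (-0.510522)·(-0.490000)/(-1.189714) = 0.440265;  |Δ| = 0.210265
g(0.440265) = -0.116215
x_3 = 0.440265 − (-0.116215)·(0.210265)/(0.394307) = 0.502238;  |Δ| = 0.061972
g(0.502238) = 0.029905
x_4 = 0.502238 − 0.029905·(0.061972)/(0.146120) = 0.489554;  |Δ| = 0.012683
g(0.489554) = -0.001248
x_5 = 0.489554 − (-0.001248)·(-0.012683)/(-0.031153) = 0.490063;  |Δ| = 0.000508
g(0.490063) = -0.000013
x_6 = 0.490063 − (-0.000013)·(0.000508)/(0.001236) = 0.490068;  |Δ| = 0.000005
|x_6 − x_5| = 0.000005 < 10^{-4}

n = 6, x_n = 0.4901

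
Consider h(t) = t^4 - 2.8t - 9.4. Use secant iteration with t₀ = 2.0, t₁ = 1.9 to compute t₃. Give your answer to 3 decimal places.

1.965

h(2.0) = 1.00000, h(1.9) = -1.68790
t₂ = 1.90000 − (-1.68790)·(1.90000 − 2.00000) / (-1.68790 − 1.00000) = 1.90000 − (0.16879)/(-2.68790) = 1.96280
h(1.96280) = -0.05354
t₃ = 1.96280 − (-0.05354)·(1.96280 − 1.90000) / (-0.05354 − (-1.68790)) = 1.96280 − (-0.00336)/(1.63436) = 1.96485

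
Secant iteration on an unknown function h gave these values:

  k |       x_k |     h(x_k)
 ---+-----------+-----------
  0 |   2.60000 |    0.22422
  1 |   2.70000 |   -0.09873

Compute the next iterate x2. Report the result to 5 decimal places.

x2 = 2.70000 − (-0.09873)·(2.70000 − 2.60000) / (-0.09873 − 0.22422)
   = 2.70000 − (-0.0098730)/(-0.3229500) = 2.6694287

2.66943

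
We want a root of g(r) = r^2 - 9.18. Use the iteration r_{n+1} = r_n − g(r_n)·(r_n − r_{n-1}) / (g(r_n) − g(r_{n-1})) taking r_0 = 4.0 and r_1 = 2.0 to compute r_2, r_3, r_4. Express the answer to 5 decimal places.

g(4.0) = 6.8200000, g(2.0) = -5.1800000
r_2 = 2.0000000 − (-5.1800000)·(2.0000000 − 4.0000000) / (-5.1800000 − 6.8200000) = 2.0000000 − (10.3600000)/(-12.0000000) = 2.8633333
g(2.8633333) = -0.9813222
r_3 = 2.8633333 − (-0.9813222)·(2.8633333 − 2.0000000) / (-0.9813222 − (-5.1800000)) = 2.8633333 − (-0.8472082)/(4.1986778) = 3.0651131
g(3.0651131) = 0.2149183
r_4 = 3.0651131 − 0.2149183·(3.0651131 − 2.8633333) / (0.2149183 − (-0.9813222)) = 3.0651131 − (0.0433662)/(1.1962405) = 3.0288611

2.86333, 3.06511, 3.02886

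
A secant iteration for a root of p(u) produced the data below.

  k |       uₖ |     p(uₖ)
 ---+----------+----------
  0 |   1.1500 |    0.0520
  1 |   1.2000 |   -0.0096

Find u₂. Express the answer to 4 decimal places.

1.1922

u₂ = 1.2000 − (-0.0096)·(1.2000 − 1.1500) / (-0.0096 − 0.0520)
   = 1.2000 − (-0.000480)/(-0.061600) = 1.192208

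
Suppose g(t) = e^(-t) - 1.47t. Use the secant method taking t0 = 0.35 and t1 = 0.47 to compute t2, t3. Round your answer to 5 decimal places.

g(0.35) = 0.1901881, g(0.47) = -0.0658977
t2 = 0.4700000 − (-0.0658977)·(0.4700000 − 0.3500000) / (-0.0658977 − 0.1901881) = 0.4700000 − (-0.0079077)/(-0.2560858) = 0.4391208
g(0.4391208) = -0.0009046
t3 = 0.4391208 − (-0.0009046)·(0.4391208 − 0.4700000) / (-0.0009046 − (-0.0658977)) = 0.4391208 − (0.0000279)/(0.0649931) = 0.4386910

0.43912, 0.43869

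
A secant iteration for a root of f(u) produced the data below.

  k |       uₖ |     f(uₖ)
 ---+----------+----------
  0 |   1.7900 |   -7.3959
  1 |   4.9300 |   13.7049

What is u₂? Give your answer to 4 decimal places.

2.8906

u₂ = 4.9300 − 13.7049·(4.9300 − 1.7900) / (13.7049 − (-7.3959))
   = 4.9300 − (43.033386)/(21.100800) = 2.890580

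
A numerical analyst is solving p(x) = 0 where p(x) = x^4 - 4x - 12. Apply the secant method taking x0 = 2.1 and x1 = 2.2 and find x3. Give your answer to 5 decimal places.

p(2.1) = -0.9519000, p(2.2) = 2.6256000
x2 = 2.2000000 − 2.6256000·(2.2000000 − 2.1000000) / (2.6256000 − (-0.9519000)) = 2.2000000 − (0.2625600)/(3.5775000) = 2.1266080
p(2.1266080) = -0.0537744
x3 = 2.1266080 − (-0.0537744)·(2.1266080 − 2.2000000) / (-0.0537744 − 2.6256000) = 2.1266080 − (0.0039466)/(-2.6793744) = 2.1280809

2.12808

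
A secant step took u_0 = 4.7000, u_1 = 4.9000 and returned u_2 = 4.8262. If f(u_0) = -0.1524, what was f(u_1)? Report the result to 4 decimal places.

0.0891

The secant line through (4.7000, -0.1524) and (4.9000, f(u_1)) crosses zero at u_2 = 4.8262.
So (4.7000, -0.1524), (4.9000, f(u_1)), (4.8262, 0) are collinear:
f(u_1) = -0.1524 · (4.9000 − 4.8262) / (4.7000 − 4.8262) = -0.1524 · (0.073800)/(-0.126200) = 0.089121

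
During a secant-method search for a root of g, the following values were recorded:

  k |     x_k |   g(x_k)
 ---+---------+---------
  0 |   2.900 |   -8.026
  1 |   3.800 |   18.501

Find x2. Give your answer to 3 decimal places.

3.172

x2 = 3.800 − 18.501·(3.800 − 2.900) / (18.501 − (-8.026))
   = 3.800 − (16.65090)/(26.52700) = 3.17230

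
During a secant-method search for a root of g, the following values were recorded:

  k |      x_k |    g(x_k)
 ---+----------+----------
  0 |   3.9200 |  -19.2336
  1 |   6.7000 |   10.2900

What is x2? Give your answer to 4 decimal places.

5.7311

x2 = 6.7000 − 10.2900·(6.7000 − 3.9200) / (10.2900 − (-19.2336))
   = 6.7000 − (28.606200)/(29.523600) = 5.731073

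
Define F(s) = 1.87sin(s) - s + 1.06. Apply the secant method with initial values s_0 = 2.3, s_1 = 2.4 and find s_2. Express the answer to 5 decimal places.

F(2.3) = 0.1544687, F(2.4) = -0.0768839
s_2 = 2.4000000 − (-0.0768839)·(2.4000000 − 2.3000000) / (-0.0768839 − 0.1544687) = 2.4000000 − (-0.0076884)/(-0.2313526) = 2.3667677

2.36677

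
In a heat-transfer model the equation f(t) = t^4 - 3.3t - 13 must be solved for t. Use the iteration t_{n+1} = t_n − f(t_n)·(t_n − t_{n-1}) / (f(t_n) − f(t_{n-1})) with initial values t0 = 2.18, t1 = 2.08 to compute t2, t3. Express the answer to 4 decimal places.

2.1124, 2.1142

f(2.18) = 2.391306, f(2.08) = -1.146263
t2 = 2.080000 − (-1.146263)·(2.080000 − 2.180000) / (-1.146263 − 2.391306) = 2.080000 − (0.114626)/(-3.537569) = 2.112403
f(2.112403) = -0.059302
t3 = 2.112403 − (-0.059302)·(2.112403 − 2.080000) / (-0.059302 − (-1.146263)) = 2.112403 − (-0.001922)/(1.086961) = 2.114170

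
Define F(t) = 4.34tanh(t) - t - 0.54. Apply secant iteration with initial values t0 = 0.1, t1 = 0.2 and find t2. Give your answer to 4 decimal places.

F(0.1) = -0.207441, F(0.2) = 0.116609
t2 = 0.200000 − 0.116609·(0.200000 − 0.100000) / (0.116609 − (-0.207441)) = 0.200000 − (0.011661)/(0.324050) = 0.164015

0.1640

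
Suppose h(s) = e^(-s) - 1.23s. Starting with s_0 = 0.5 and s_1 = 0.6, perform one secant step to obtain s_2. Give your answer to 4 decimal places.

h(0.5) = -0.008469, h(0.6) = -0.189188
s_2 = 0.600000 − (-0.189188)·(0.600000 − 0.500000) / (-0.189188 − (-0.008469)) = 0.600000 − (-0.018919)/(-0.180719) = 0.495314

0.4953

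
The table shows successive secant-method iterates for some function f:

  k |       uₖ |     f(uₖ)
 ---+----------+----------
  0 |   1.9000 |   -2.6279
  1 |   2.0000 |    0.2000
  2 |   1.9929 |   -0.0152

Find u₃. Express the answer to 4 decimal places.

u₃ = 1.9929 − (-0.0152)·(1.9929 − 2.0000) / (-0.0152 − 0.2000)
   = 1.9929 − (0.000108)/(-0.215200) = 1.993401

1.9934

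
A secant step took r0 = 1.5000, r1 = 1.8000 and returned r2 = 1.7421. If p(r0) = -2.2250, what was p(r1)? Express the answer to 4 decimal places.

0.5321

The secant line through (1.5000, -2.2250) and (1.8000, p(r1)) crosses zero at r2 = 1.7421.
So (1.5000, -2.2250), (1.8000, p(r1)), (1.7421, 0) are collinear:
p(r1) = -2.2250 · (1.8000 − 1.7421) / (1.5000 − 1.7421) = -2.2250 · (0.057900)/(-0.242100) = 0.532125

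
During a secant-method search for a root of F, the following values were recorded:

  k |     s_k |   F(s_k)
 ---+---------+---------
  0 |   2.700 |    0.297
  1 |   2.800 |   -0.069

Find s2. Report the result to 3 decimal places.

2.781

s2 = 2.800 − (-0.069)·(2.800 − 2.700) / (-0.069 − 0.297)
   = 2.800 − (-0.00690)/(-0.36600) = 2.78115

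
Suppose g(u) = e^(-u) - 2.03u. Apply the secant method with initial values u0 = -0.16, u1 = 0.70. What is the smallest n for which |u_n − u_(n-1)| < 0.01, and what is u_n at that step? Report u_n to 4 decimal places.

g(-0.16) = 1.498311, g(0.70) = -0.924415
u2 = 0.700000 − (-0.924415)·(0.860000)/(-2.422726) = 0.371859;  |Δ| = 0.328141
g(0.371859) = -0.065421
u3 = 0.371859 − (-0.065421)·(-0.328141)/(0.858994) = 0.346867;  |Δ| = 0.024991
g(0.346867) = 0.002759
u4 = 0.346867 − 0.002759·(-0.024991)/(0.068180) = 0.347878;  |Δ| = 0.001011
|u4 − u3| = 0.001011 < 0.01

n = 4, u_n = 0.3479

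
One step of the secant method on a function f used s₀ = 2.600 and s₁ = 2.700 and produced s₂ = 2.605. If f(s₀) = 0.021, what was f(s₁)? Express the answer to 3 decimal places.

-0.399

The secant line through (2.600, 0.021) and (2.700, f(s₁)) crosses zero at s₂ = 2.605.
So (2.600, 0.021), (2.700, f(s₁)), (2.605, 0) are collinear:
f(s₁) = 0.021 · (2.700 − 2.605) / (2.600 − 2.605) = 0.021 · (0.09500)/(-0.00500) = -0.39900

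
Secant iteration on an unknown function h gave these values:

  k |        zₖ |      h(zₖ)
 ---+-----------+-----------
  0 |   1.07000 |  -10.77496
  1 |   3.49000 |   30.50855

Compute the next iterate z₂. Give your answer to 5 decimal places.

z₂ = 3.49000 − 30.50855·(3.49000 − 1.07000) / (30.50855 − (-10.77496))
   = 3.49000 − (73.8306910)/(41.2835100) = 1.7016179

1.70162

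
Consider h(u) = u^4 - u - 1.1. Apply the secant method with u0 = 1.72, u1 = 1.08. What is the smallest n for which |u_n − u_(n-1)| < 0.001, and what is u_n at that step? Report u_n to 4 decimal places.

n = 6, u_n = 1.2363

h(1.72) = 5.932131, h(1.08) = -0.819511
u2 = 1.080000 − (-0.819511)·(-0.640000)/(-6.751642) = 1.157683;  |Δ| = 0.077683
h(1.157683) = -0.461467
u3 = 1.157683 − (-0.461467)·(0.077683)/(0.358044) = 1.257805;  |Δ| = 0.100122
h(1.257805) = 0.145152
u4 = 1.257805 − 0.145152·(0.100122)/(0.606619) = 1.233848;  |Δ| = 0.023957
h(1.233848) = -0.016205
u5 = 1.233848 − (-0.016205)·(-0.023957)/(-0.161357) = 1.236254;  |Δ| = 0.002406
h(1.236254) = -0.000480
u6 = 1.236254 − (-0.000480)·(0.002406)/(0.015725) = 1.236327;  |Δ| = 0.000074
|u6 − u5| = 0.000074 < 0.001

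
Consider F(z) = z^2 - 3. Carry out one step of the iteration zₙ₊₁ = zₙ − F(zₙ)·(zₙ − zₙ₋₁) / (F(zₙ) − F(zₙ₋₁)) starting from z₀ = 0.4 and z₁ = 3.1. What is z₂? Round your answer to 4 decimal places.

1.2114

F(0.4) = -2.840000, F(3.1) = 6.610000
z₂ = 3.100000 − 6.610000·(3.100000 − 0.400000) / (6.610000 − (-2.840000)) = 3.100000 − (17.847000)/(9.450000) = 1.211429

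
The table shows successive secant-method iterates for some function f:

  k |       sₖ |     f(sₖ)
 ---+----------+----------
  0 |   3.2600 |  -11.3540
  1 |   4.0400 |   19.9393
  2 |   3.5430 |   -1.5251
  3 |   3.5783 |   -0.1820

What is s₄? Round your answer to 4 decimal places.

3.5831

s₄ = 3.5783 − (-0.1820)·(3.5783 − 3.5430) / (-0.1820 − (-1.5251))
   = 3.5783 − (-0.006425)/(1.343100) = 3.583083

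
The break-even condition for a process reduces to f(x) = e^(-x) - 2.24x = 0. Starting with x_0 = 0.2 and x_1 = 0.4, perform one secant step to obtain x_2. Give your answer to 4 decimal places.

0.3243

f(0.2) = 0.370731, f(0.4) = -0.225680
x_2 = 0.400000 − (-0.225680)·(0.400000 − 0.200000) / (-0.225680 − 0.370731) = 0.400000 − (-0.045136)/(-0.596411) = 0.324321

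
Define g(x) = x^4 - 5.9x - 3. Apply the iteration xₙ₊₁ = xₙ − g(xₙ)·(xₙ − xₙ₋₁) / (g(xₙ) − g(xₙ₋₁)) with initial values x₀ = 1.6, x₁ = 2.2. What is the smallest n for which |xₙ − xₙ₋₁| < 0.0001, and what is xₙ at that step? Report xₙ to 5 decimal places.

g(1.6) = -5.8864000, g(2.2) = 7.4456000
x₂ = 2.2000000 − 7.4456000·(0.6000000)/(13.3320000) = 1.8649145;  |Δ| = 0.3350855
g(1.8649145) = -1.9071649
x₃ = 1.8649145 − (-1.9071649)·(-0.3350855)/(-9.3527649) = 1.9332433;  |Δ| = 0.0683288
g(1.9332433) = -0.4377549
x₄ = 1.9332433 − (-0.4377549)·(0.0683288)/(1.4694100) = 1.9535993;  |Δ| = 0.0203560
g(1.9535993) = 0.0398193
x₅ = 1.9535993 − 0.0398193·(0.0203560)/(0.4775742) = 1.9519020;  |Δ| = 0.0016972
g(1.9519020) = -0.0007197
x₆ = 1.9519020 − (-0.0007197)·(-0.0016972)/(-0.0405390) = 1.9519322;  |Δ| = 0.0000301
|x₆ − x₅| = 0.0000301 < 0.0001

n = 6, xₙ = 1.95193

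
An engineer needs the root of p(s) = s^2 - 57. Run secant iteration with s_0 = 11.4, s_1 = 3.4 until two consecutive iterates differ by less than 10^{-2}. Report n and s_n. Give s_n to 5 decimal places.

p(11.4) = 72.9600000, p(3.4) = -45.4400000
s_2 = 3.4000000 − (-45.4400000)·(-8.0000000)/(-118.4000000) = 6.4702703;  |Δ| = 3.0702703
p(6.4702703) = -15.1356026
s_3 = 6.4702703 − (-15.1356026)·(3.0702703)/(30.3043974) = 8.0037240;  |Δ| = 1.5334537
p(8.0037240) = 7.0595977
s_4 = 8.0037240 − 7.0595977·(1.5334537)/(22.1952003) = 7.5159804;  |Δ| = 0.4877436
p(7.5159804) = -0.5100384
s_5 = 7.5159804 − (-0.5100384)·(-0.4877436)/(-7.5696361) = 7.5488443;  |Δ| = 0.0328639
p(7.5488443) = -0.0149491
s_6 = 7.5488443 − (-0.0149491)·(0.0328639)/(0.4950893) = 7.5498367;  |Δ| = 0.0009923
|s_6 − s_5| = 0.0009923 < 10^{-2}

n = 6, s_n = 7.54984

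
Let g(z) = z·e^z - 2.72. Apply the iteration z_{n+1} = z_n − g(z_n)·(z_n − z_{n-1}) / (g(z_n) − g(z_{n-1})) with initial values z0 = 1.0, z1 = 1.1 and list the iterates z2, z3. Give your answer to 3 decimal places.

g(1.0) = -0.00172, g(1.1) = 0.58458
z2 = 1.10000 − 0.58458·(1.10000 − 1.00000) / (0.58458 − (-0.00172)) = 1.10000 − (0.05846)/(0.58630) = 1.00029
g(1.00029) = -0.00012
z3 = 1.00029 − (-0.00012)·(1.00029 − 1.10000) / (-0.00012 − 0.58458) = 1.00029 − (0.00001)/(-0.58471) = 1.00031

1.000, 1.000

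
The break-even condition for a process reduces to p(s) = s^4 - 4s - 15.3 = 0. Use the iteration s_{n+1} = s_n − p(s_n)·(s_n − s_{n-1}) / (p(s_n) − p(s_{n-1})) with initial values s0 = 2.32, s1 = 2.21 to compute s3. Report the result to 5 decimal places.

2.21725

p(2.32) = 4.3902298, p(2.21) = -0.2855672
s2 = 2.2100000 − (-0.2855672)·(2.2100000 − 2.3200000) / (-0.2855672 − 4.3902298) = 2.2100000 − (0.0314124)/(-4.6757969) = 2.2167181
p(2.2167181) = -0.0210580
s3 = 2.2167181 − (-0.0210580)·(2.2167181 − 2.2100000) / (-0.0210580 − (-0.2855672)) = 2.2167181 − (-0.0001415)/(0.2645092) = 2.2172529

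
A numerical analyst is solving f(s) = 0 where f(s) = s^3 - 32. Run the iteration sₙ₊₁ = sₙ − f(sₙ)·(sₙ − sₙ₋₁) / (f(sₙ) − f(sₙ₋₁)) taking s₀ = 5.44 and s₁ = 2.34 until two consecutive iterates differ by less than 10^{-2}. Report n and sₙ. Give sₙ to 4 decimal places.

f(5.44) = 128.989184, f(2.34) = -19.187096
s₂ = 2.340000 − (-19.187096)·(-3.100000)/(-148.176280) = 2.741414;  |Δ| = 0.401414
f(2.741414) = -11.397318
s₃ = 2.741414 − (-11.397318)·(0.401414)/(7.789778) = 3.328727;  |Δ| = 0.587313
f(3.328727) = 4.883706
s₄ = 3.328727 − 4.883706·(0.587313)/(16.281024) = 3.152555;  |Δ| = 0.176172
f(3.152555) = -0.668015
s₅ = 3.152555 − (-0.668015)·(-0.176172)/(-5.551721) = 3.173753;  |Δ| = 0.021198
f(3.173753) = -0.031718
s₆ = 3.173753 − (-0.031718)·(0.021198)/(0.636297) = 3.174809;  |Δ| = 0.001057
|s₆ − s₅| = 0.001057 < 10^{-2}

n = 6, sₙ = 3.1748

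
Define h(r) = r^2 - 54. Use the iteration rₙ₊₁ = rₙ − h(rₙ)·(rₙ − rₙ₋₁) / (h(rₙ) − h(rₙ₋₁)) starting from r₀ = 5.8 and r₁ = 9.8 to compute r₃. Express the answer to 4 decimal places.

h(5.8) = -20.360000, h(9.8) = 42.040000
r₂ = 9.800000 − 42.040000·(9.800000 − 5.800000) / (42.040000 − (-20.360000)) = 9.800000 − (168.160000)/(62.400000) = 7.105128
h(7.105128) = -3.517153
r₃ = 7.105128 − (-3.517153)·(7.105128 − 9.800000) / (-3.517153 − 42.040000) = 7.105128 − (9.478277)/(-45.557153) = 7.313181

7.3132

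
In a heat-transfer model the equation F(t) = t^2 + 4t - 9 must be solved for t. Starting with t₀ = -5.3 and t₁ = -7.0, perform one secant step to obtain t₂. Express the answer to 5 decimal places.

F(-5.3) = -2.1100000, F(-7.0) = 12.0000000
t₂ = -7.0000000 − 12.0000000·(-7.0000000 − (-5.3000000)) / (12.0000000 − (-2.1100000)) = -7.0000000 − (-20.4000000)/(14.1100000) = -5.5542169

-5.55422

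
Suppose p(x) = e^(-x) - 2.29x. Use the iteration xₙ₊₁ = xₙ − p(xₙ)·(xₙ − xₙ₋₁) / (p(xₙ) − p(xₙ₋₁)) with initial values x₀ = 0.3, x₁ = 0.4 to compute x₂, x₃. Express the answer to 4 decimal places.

0.3180, 0.3178

p(0.3) = 0.053818, p(0.4) = -0.245680
x₂ = 0.400000 − (-0.245680)·(0.400000 − 0.300000) / (-0.245680 − 0.053818) = 0.400000 − (-0.024568)/(-0.299498) = 0.317969
p(0.317969) = -0.000525
x₃ = 0.317969 − (-0.000525)·(0.317969 − 0.400000) / (-0.000525 − (-0.245680)) = 0.317969 − (0.000043)/(0.245155) = 0.317794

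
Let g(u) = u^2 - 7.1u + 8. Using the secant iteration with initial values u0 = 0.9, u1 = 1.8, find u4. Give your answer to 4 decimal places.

1.4047

g(0.9) = 2.420000, g(1.8) = -1.540000
u2 = 1.800000 − (-1.540000)·(1.800000 − 0.900000) / (-1.540000 − 2.420000) = 1.800000 − (-1.386000)/(-3.960000) = 1.450000
g(1.450000) = -0.192500
u3 = 1.450000 − (-0.192500)·(1.450000 − 1.800000) / (-0.192500 − (-1.540000)) = 1.450000 − (0.067375)/(1.347500) = 1.400000
g(1.400000) = 0.020000
u4 = 1.400000 − 0.020000·(1.400000 − 1.450000) / (0.020000 − (-0.192500)) = 1.400000 − (-0.001000)/(0.212500) = 1.404706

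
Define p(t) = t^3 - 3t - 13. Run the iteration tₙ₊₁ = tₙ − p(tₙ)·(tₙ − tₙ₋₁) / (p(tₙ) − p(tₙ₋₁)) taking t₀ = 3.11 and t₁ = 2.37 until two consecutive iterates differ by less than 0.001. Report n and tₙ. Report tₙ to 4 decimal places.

n = 5, tₙ = 2.7728

p(3.11) = 7.750231, p(2.37) = -6.797947
t₂ = 2.370000 − (-6.797947)·(-0.740000)/(-14.548178) = 2.715781;  |Δ| = 0.345781
p(2.715781) = -1.117195
t₃ = 2.715781 − (-1.117195)·(0.345781)/(5.680752) = 2.783783;  |Δ| = 0.068002
p(2.783783) = 0.221436
t₄ = 2.783783 − 0.221436·(0.068002)/(1.338631) = 2.772534;  |Δ| = 0.011249
p(2.772534) = -0.005281
t₅ = 2.772534 − (-0.005281)·(-0.011249)/(-0.226717) = 2.772796;  |Δ| = 0.000262
|t₅ − t₄| = 0.000262 < 0.001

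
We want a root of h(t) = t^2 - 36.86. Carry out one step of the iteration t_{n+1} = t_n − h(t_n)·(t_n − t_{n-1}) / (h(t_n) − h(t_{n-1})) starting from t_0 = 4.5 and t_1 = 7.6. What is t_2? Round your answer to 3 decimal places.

h(4.5) = -16.61000, h(7.6) = 20.90000
t_2 = 7.60000 − 20.90000·(7.60000 − 4.50000) / (20.90000 − (-16.61000)) = 7.60000 − (64.79000)/(37.51000) = 5.87273

5.873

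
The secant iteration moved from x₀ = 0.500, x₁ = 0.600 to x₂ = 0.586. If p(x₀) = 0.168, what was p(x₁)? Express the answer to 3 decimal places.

The secant line through (0.500, 0.168) and (0.600, p(x₁)) crosses zero at x₂ = 0.586.
So (0.500, 0.168), (0.600, p(x₁)), (0.586, 0) are collinear:
p(x₁) = 0.168 · (0.600 − 0.586) / (0.500 − 0.586) = 0.168 · (0.01400)/(-0.08600) = -0.02735

-0.027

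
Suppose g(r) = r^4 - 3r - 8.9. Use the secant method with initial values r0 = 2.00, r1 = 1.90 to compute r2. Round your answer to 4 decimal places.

1.9588

g(2.00) = 1.100000, g(1.90) = -1.567900
r2 = 1.900000 − (-1.567900)·(1.900000 − 2.000000) / (-1.567900 − 1.100000) = 1.900000 − (0.156790)/(-2.667900) = 1.958769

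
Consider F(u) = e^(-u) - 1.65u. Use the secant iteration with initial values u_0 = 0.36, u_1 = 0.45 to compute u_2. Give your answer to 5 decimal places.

0.40474

F(0.36) = 0.1036763, F(0.45) = -0.1048718
u_2 = 0.4500000 − (-0.1048718)·(0.4500000 − 0.3600000) / (-0.1048718 − 0.1036763) = 0.4500000 − (-0.0094385)/(-0.2085482) = 0.4047420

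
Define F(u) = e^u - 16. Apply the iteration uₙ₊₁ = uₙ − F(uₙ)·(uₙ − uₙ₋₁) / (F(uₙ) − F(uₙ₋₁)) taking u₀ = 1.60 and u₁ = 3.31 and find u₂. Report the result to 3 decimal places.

2.442

F(1.60) = -11.04697, F(3.31) = 11.38513
u₂ = 3.31000 − 11.38513·(3.31000 − 1.60000) / (11.38513 − (-11.04697)) = 3.31000 − (19.46856)/(22.43209) = 2.44211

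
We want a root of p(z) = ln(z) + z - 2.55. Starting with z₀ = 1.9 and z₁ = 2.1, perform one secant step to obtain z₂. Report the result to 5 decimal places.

p(1.9) = -0.0081461, p(2.1) = 0.2919373
z₂ = 2.1000000 − 0.2919373·(2.1000000 − 1.9000000) / (0.2919373 − (-0.0081461)) = 2.1000000 − (0.0583875)/(0.3000835) = 1.9054292

1.90543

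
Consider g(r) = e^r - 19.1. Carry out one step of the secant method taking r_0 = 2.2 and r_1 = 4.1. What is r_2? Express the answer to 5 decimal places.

g(2.2) = -10.0749865, g(4.1) = 41.2402876
r_2 = 4.1000000 − 41.2402876·(4.1000000 − 2.2000000) / (41.2402876 − (-10.0749865)) = 4.1000000 − (78.3565464)/(51.3152741) = 2.5730366

2.57304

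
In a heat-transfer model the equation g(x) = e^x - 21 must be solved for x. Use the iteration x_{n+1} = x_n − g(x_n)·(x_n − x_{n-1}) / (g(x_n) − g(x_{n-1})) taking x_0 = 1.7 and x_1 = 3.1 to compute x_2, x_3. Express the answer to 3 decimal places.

3.000, 3.043

g(1.7) = -15.52605, g(3.1) = 1.19795
x_2 = 3.10000 − 1.19795·(3.10000 − 1.70000) / (1.19795 − (-15.52605)) = 3.10000 − (1.67713)/(16.72400) = 2.99972
g(2.99972) = -0.92014
x_3 = 2.99972 − (-0.92014)·(2.99972 − 3.10000) / (-0.92014 − 1.19795) = 2.99972 − (0.09227)/(-2.11810) = 3.04328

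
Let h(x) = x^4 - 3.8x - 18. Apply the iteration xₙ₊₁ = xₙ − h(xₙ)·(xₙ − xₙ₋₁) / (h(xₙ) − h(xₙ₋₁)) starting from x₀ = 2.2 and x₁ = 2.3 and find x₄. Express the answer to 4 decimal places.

h(2.2) = -2.934400, h(2.3) = 1.244100
x₂ = 2.300000 − 1.244100·(2.300000 − 2.200000) / (1.244100 − (-2.934400)) = 2.300000 − (0.124410)/(4.178500) = 2.270226
h(2.270226) = -0.063898
x₃ = 2.270226 − (-0.063898)·(2.270226 − 2.300000) / (-0.063898 − 1.244100) = 2.270226 − (0.001902)/(-1.307998) = 2.271681
h(2.271681) = -0.001285
x₄ = 2.271681 − (-0.001285)·(2.271681 − 2.270226) / (-0.001285 − (-0.063898)) = 2.271681 − (-0.000002)/(0.062612) = 2.271711

2.2717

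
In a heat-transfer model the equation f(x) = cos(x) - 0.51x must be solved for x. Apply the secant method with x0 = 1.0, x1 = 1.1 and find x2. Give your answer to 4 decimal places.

1.0220

f(1.0) = 0.030302, f(1.1) = -0.107404
x2 = 1.100000 − (-0.107404)·(1.100000 − 1.000000) / (-0.107404 − 0.030302) = 1.100000 − (-0.010740)/(-0.137706) = 1.022005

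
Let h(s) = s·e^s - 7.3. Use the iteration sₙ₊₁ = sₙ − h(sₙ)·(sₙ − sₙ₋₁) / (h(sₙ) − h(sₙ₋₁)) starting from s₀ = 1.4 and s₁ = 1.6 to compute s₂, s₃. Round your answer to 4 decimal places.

h(1.4) = -1.622720, h(1.6) = 0.624852
s₂ = 1.600000 − 0.624852·(1.600000 − 1.400000) / (0.624852 − (-1.622720)) = 1.600000 − (0.124970)/(2.247572) = 1.544398
h(1.544398) = -0.064268
s₃ = 1.544398 − (-0.064268)·(1.544398 − 1.600000) / (-0.064268 − 0.624852) = 1.544398 − (0.003573)/(-0.689120) = 1.549583

1.5444, 1.5496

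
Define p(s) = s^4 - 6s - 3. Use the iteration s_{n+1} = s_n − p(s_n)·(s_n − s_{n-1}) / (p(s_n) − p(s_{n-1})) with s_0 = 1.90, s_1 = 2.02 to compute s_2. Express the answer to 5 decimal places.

1.95665

p(1.90) = -1.3679000, p(2.02) = 1.5296642
s_2 = 2.0200000 − 1.5296642·(2.0200000 − 1.9000000) / (1.5296642 − (-1.3679000)) = 2.0200000 − (0.1835597)/(2.8975642) = 1.9566503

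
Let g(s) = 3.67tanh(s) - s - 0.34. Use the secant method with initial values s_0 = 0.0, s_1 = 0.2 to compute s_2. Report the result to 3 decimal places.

g(0.0) = -0.34000, g(0.2) = 0.18437
s_2 = 0.20000 − 0.18437·(0.20000 − 0.00000) / (0.18437 − (-0.34000)) = 0.20000 − (0.03687)/(0.52437) = 0.12968

0.130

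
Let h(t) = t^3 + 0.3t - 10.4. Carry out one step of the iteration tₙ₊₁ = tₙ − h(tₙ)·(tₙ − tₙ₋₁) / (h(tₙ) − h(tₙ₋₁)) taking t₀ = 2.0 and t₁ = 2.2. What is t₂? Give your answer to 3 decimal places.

2.133

h(2.0) = -1.80000, h(2.2) = 0.90800
t₂ = 2.20000 − 0.90800·(2.20000 − 2.00000) / (0.90800 − (-1.80000)) = 2.20000 − (0.18160)/(2.70800) = 2.13294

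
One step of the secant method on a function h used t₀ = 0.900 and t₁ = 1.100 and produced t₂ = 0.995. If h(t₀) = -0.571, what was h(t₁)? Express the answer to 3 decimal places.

0.631

The secant line through (0.900, -0.571) and (1.100, h(t₁)) crosses zero at t₂ = 0.995.
So (0.900, -0.571), (1.100, h(t₁)), (0.995, 0) are collinear:
h(t₁) = -0.571 · (1.100 − 0.995) / (0.900 − 0.995) = -0.571 · (0.10500)/(-0.09500) = 0.63111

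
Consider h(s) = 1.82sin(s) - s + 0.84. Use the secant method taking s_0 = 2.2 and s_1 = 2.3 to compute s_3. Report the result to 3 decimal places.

2.253

h(2.2) = 0.11146, h(2.3) = -0.10282
s_2 = 2.30000 − (-0.10282)·(2.30000 − 2.20000) / (-0.10282 − 0.11146) = 2.30000 − (-0.01028)/(-0.21428) = 2.25202
h(2.25202) = 0.00177
s_3 = 2.25202 − 0.00177·(2.25202 − 2.30000) / (0.00177 − (-0.10282)) = 2.25202 − (-0.00008)/(0.10458) = 2.25283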